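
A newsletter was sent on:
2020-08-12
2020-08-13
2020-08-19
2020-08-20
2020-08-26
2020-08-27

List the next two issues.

Every event lands on a Wednesday or Thursday (gaps cycle 1, 6, 1, 6, 1).
So the schedule is: every Wednesday and Thursday.
The following Wednesday is 2020-09-02.
Next Thursday: 2020-09-03.

2020-09-02, 2020-09-03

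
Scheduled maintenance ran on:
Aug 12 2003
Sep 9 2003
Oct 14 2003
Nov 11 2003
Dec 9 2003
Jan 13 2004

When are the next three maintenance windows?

All dates are Tuesdays, 28, 35, 28, 28, 35 days apart.
Specifically, the 2nd Tuesday of each month.
2nd Tuesday of February 2004: Feb 10 2004.
March 2004 — 2nd Tuesday is Mar 9 2004.
April 2004 — 2nd Tuesday is Apr 13 2004.

Feb 10 2004, Mar 9 2004, Apr 13 2004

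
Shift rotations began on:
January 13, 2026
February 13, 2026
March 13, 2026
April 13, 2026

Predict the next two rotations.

The day-of-month is always 13 (31, 28, 31 days between events).
So this recurs on the 13th of each month.
Next: May 2026 → May 13, 2026.
Next: June 2026 → June 13, 2026.

May 13, 2026; June 13, 2026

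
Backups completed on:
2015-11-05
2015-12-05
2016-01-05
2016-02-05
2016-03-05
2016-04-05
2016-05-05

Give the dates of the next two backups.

Each date is the 5th; the gaps (30, 31, 31, 29, 31, 30) track the month lengths.
The rule is the 5th of each month.
June 2016: 2016-06-05.
July 2016: 2016-07-05.

2016-06-05, 2016-07-05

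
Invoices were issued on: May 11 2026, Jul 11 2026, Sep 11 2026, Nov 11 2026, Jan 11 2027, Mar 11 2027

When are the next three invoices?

May 11 2027, Jul 11 2027, Sep 11 2027

Gaps: 61, 62, 61, 61, 59 days — not constant. Every event is on the 11th of the month.
Pattern: the 11th of every 2 months.
Next: May 2027 → May 11 2027.
July 2027: Jul 11 2027.
Next: September 2027 → Sep 11 2027.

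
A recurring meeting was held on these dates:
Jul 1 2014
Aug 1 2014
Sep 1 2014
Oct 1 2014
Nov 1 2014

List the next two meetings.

Dec 1 2014, Jan 1 2015

Each date is the 1st; the gaps (31, 31, 30, 31) track the month lengths.
The rule is the 1st of each month.
December 2014: Dec 1 2014.
January 2015: Jan 1 2015.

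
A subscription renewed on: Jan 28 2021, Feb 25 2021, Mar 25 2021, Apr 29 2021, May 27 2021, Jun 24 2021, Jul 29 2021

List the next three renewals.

These are Thursdays with 28, 28, 35, 28, 28, 35-day gaps.
Each is the final Thursday of its month — Apr 29 2021 is past the 28th, so '4th Thursday' doesn't fit.
August 2021 ends with Thursday Aug 26 2021.
Last Thursday of September 2021: Sep 30 2021.
October 2021 ends with Thursday Oct 28 2021.

Aug 26 2021, Sep 30 2021, Oct 28 2021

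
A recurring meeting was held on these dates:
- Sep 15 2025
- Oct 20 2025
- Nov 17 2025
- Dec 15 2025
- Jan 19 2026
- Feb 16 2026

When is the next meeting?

Mar 16 2026

These are Mondays at 28- or 35-day spacing (35, 28, 28, 35, 28).
The pattern: 3rd Monday of the month.
3rd Monday of March 2026: Mar 16 2026.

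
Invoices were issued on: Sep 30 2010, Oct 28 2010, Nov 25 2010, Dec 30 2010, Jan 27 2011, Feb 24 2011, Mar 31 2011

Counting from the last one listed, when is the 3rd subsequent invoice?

Jun 30 2011

Every date is a Thursday; gaps 28, 28, 35, 28, 28, 35 days.
Each is the last Thursday of its month (at least one falls on the 29th or later, ruling out '4th Thursday').
Last Thursday of April 2011: Apr 28 2011.
May 2011 ends with Thursday May 26 2011.
Last Thursday of June 2011: Jun 30 2011.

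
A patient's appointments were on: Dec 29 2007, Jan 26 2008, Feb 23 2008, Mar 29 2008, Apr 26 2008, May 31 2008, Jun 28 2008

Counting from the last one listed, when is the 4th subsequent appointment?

All Saturdays; the gaps (28, 28, 35, 28, 35, 28) vary with month length.
This is the last Saturday of each month.
Last Saturday of July 2008: Jul 26 2008.
Last Saturday of August 2008: Aug 30 2008.
September 2008 ends with Saturday Sep 27 2008.
October 2008 ends with Saturday Oct 25 2008.

Oct 25 2008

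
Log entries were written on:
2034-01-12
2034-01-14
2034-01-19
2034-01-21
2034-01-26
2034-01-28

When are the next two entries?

2034-02-02, 2034-02-04

Every event lands on a Thursday or Saturday (gaps cycle 2, 5, 2, 5, 2).
So the schedule is: every Thursday and Saturday.
The following Thursday is 2034-02-02.
The following Saturday is 2034-02-04.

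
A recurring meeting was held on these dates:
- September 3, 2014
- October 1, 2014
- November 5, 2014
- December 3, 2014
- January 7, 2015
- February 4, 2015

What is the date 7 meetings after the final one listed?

All dates are Wednesdays, 28, 35, 28, 35, 28 days apart.
Specifically, the 1st Wednesday of each month.
March 2015 — 1st Wednesday is March 4, 2015.
April 2015 — 1st Wednesday is April 1, 2015.
1st Wednesday of May 2015: May 6, 2015.
June 2015 — 1st Wednesday is June 3, 2015.
July 2015 — 1st Wednesday is July 1, 2015.
1st Wednesday of August 2015: August 5, 2015.
September 2015 — 1st Wednesday is September 2, 2015.

September 2, 2015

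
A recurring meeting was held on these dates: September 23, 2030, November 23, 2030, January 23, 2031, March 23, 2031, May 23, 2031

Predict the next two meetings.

July 23, 2031; September 23, 2031

Each date is the 23rd; the gaps (61, 61, 59, 61) track the month lengths.
The rule is the 23rd of every 2 months.
July 2031: July 23, 2031.
Next: September 2031 → September 23, 2031.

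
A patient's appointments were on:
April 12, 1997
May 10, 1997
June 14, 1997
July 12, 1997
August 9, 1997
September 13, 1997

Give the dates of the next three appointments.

October 11, 1997; November 8, 1997; December 13, 1997

These are Saturdays at 28- or 35-day spacing (28, 35, 28, 28, 35).
The pattern: 2nd Saturday of the month.
2nd Saturday of October 1997: October 11, 1997.
November 1997 — 2nd Saturday is November 8, 1997.
2nd Saturday of December 1997: December 13, 1997.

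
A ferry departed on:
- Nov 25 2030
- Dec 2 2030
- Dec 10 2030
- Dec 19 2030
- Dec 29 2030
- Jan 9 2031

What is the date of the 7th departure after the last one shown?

The spacing grows by 1 each time: 7, 8, 9, 10, 11 days.
Next gap: 12 days. Jan 9 2031 + 12 days = Jan 21 2031.
Next gap: 13 days. Jan 21 2031 + 13 days = Feb 3 2031.
Next gap: 14 days. Feb 3 2031 + 14 days = Feb 17 2031.
Next gap: 15 days. Feb 17 2031 + 15 days = Mar 4 2031.
Next gap: 16 days. Mar 4 2031 + 16 days = Mar 20 2031.
Next gap: 17 days. Mar 20 2031 + 17 days = Apr 6 2031.
Next gap: 18 days. Apr 6 2031 + 18 days = Apr 24 2031.

Apr 24 2031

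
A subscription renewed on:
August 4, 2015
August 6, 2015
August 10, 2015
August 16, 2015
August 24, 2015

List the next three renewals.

Intervals are 2, 4, 6, 8 days — an arithmetic progression with common difference 2.
Next gap: 10 days. August 24, 2015 + 10 days = September 3, 2015.
Next gap: 12 days. September 3, 2015 + 12 days = September 15, 2015.
Next gap: 14 days. September 15, 2015 + 14 days = September 29, 2015.

September 3, 2015; September 15, 2015; September 29, 2015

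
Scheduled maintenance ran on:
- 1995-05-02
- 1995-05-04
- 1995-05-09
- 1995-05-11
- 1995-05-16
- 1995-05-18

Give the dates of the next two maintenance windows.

The gap pattern 2, 5, 2, 5, 2 repeats every 2 events.
These are the Tuesdays and Thursdays of each week.
Next Tuesday: 1995-05-23.
The following Thursday is 1995-05-25.

1995-05-23, 1995-05-25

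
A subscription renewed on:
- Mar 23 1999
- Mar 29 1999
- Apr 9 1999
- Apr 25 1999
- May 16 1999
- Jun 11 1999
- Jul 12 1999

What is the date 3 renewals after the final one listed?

Nov 12 1999

Gaps: 6, 11, 16, 21, 26, 31 days — each gap is 5 larger than the previous one.
Next gap: 36 days. Jul 12 1999 + 36 days = Aug 17 1999.
Next gap: 41 days. Aug 17 1999 + 41 days = Sep 27 1999.
Next gap: 46 days. Sep 27 1999 + 46 days = Nov 12 1999.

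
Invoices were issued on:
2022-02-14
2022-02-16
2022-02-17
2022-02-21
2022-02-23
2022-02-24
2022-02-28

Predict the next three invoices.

The gap pattern 2, 1, 4, 2, 1, 4 repeats every 3 events.
These are the Mondays, Wednesdays and Thursdays of each week.
Next Wednesday: 2022-03-02.
The following Thursday is 2022-03-03.
Next Monday: 2022-03-07.

2022-03-02, 2022-03-03, 2022-03-07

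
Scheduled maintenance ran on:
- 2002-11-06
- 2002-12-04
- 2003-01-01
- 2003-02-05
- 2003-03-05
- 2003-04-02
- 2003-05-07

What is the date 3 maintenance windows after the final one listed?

2003-08-06

All dates are Wednesdays, 28, 28, 35, 28, 28, 35 days apart.
Specifically, the 1st Wednesday of each month.
June 2003 — 1st Wednesday is 2003-06-04.
1st Wednesday of July 2003: 2003-07-02.
August 2003 — 1st Wednesday is 2003-08-06.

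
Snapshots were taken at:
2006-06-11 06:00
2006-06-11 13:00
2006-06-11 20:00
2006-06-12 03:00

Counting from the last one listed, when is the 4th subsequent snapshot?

Gaps: 7, 7, 7 hours — each event is 7 hours after the previous one.
2006-06-12 03:00 + 7 h = 2006-06-12 10:00.
2006-06-12 10:00 + 7 h = 2006-06-12 17:00.
2006-06-12 17:00 + 7 h = 2006-06-13 00:00.
2006-06-13 00:00 + 7 h = 2006-06-13 07:00.

2006-06-13 07:00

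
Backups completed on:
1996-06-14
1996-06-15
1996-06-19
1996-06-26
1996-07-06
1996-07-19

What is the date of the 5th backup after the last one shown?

1996-11-06

Intervals are 1, 4, 7, 10, 13 days — an arithmetic progression with common difference 3.
Next gap: 16 days. 1996-07-19 + 16 days = 1996-08-04.
Next gap: 19 days. 1996-08-04 + 19 days = 1996-08-23.
Next gap: 22 days. 1996-08-23 + 22 days = 1996-09-14.
Next gap: 25 days. 1996-09-14 + 25 days = 1996-10-09.
Next gap: 28 days. 1996-10-09 + 28 days = 1996-11-06.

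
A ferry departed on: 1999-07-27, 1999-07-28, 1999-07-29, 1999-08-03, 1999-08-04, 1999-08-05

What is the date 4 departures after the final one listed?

Every event lands on a Tuesday or Wednesday or Thursday (gaps cycle 1, 1, 5, 1, 1).
So the schedule is: every Tuesday, Wednesday and Thursday.
The following Tuesday is 1999-08-10.
Next Wednesday: 1999-08-11.
The following Thursday is 1999-08-12.
Next Tuesday: 1999-08-17.

1999-08-17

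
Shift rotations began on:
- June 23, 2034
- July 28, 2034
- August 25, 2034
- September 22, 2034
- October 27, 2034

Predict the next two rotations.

November 24, 2034; December 22, 2034

All dates are Fridays, 35, 28, 28, 35 days apart.
Specifically, the 4th Friday of each month.
November 2034 — 4th Friday is November 24, 2034.
4th Friday of December 2034: December 22, 2034.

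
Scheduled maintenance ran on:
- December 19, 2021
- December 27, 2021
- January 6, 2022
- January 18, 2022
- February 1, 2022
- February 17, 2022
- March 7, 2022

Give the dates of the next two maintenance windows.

March 27, 2022; April 18, 2022

Intervals are 8, 10, 12, 14, 16, 18 days — an arithmetic progression with common difference 2.
Next gap: 20 days. March 7, 2022 + 20 days = March 27, 2022.
Next gap: 22 days. March 27, 2022 + 22 days = April 18, 2022.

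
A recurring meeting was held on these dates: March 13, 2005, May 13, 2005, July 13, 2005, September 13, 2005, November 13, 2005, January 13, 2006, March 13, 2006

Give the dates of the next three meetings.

Each date is the 13th; the gaps (61, 61, 62, 61, 61, 59) track the month lengths.
The rule is the 13th of every 2 months.
Next: May 2006 → May 13, 2006.
July 2006: July 13, 2006.
Next: September 2006 → September 13, 2006.

May 13, 2006; July 13, 2006; September 13, 2006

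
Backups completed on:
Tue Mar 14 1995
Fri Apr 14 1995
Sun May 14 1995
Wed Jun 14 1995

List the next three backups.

Each date is the 14th; the gaps (31, 30, 31) track the month lengths.
The rule is the 14th of each month.
Next: July 1995 → Fri Jul 14 1995.
Next: August 1995 → Mon Aug 14 1995.
September 1995: Thu Sep 14 1995.

Fri Jul 14 1995, Mon Aug 14 1995, Thu Sep 14 1995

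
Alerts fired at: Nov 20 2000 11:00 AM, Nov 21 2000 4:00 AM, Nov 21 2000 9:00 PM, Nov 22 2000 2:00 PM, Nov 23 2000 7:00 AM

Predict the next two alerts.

The interval is a steady 17 hours (17, 17, 17, 17).
Nov 23 2000 7:00 AM + 17 h = Nov 24 2000 12:00 AM.
Nov 24 2000 12:00 AM + 17 h = Nov 24 2000 5:00 PM.

Nov 24 2000 12:00 AM, Nov 24 2000 5:00 PM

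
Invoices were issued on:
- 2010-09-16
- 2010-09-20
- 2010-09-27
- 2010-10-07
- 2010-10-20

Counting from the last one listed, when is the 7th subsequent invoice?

2011-04-13

The spacing grows by 3 each time: 4, 7, 10, 13 days.
Next gap: 16 days. 2010-10-20 + 16 days = 2010-11-05.
Next gap: 19 days. 2010-11-05 + 19 days = 2010-11-24.
Next gap: 22 days. 2010-11-24 + 22 days = 2010-12-16.
Next gap: 25 days. 2010-12-16 + 25 days = 2011-01-10.
Next gap: 28 days. 2011-01-10 + 28 days = 2011-02-07.
Next gap: 31 days. 2011-02-07 + 31 days = 2011-03-10.
Next gap: 34 days. 2011-03-10 + 34 days = 2011-04-13.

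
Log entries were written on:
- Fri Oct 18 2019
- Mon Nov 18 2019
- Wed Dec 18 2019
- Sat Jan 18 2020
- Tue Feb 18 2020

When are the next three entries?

Gaps: 31, 30, 31, 31 days — not constant. Every event is on the 18th of the month.
Pattern: the 18th of each month.
March 2020: Wed Mar 18 2020.
Next: April 2020 → Sat Apr 18 2020.
Next: May 2020 → Mon May 18 2020.

Wed Mar 18 2020, Sat Apr 18 2020, Mon May 18 2020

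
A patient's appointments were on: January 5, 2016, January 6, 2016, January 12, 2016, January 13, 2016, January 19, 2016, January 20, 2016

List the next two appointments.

January 26, 2016; January 27, 2016

The gap pattern 1, 6, 1, 6, 1 repeats every 2 events.
These are the Tuesdays and Wednesdays of each week.
Next Tuesday: January 26, 2016.
The following Wednesday is January 27, 2016.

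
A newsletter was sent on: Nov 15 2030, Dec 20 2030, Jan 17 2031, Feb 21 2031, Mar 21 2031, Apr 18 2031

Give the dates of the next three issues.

May 16 2031, Jun 20 2031, Jul 18 2031

Gaps: 35, 28, 35, 28, 28 days — a mix of 28 and 35. Every date is a Friday.
Each is the 3rd Friday of its month.
May 2031 — 3rd Friday is May 16 2031.
June 2031 — 3rd Friday is Jun 20 2031.
July 2031 — 3rd Friday is Jul 18 2031.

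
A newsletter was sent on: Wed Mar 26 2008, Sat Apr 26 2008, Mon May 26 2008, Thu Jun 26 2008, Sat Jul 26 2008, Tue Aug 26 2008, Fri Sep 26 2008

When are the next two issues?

Sun Oct 26 2008, Wed Nov 26 2008

Gaps: 31, 30, 31, 30, 31, 31 days — not constant. Every event is on the 26th of the month.
Pattern: the 26th of each month.
October 2008: Sun Oct 26 2008.
November 2008: Wed Nov 26 2008.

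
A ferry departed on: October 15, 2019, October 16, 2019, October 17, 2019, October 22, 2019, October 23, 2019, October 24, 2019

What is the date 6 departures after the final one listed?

Gaps: 1, 1, 5, 1, 1 days — not constant, but cyclic with period 3.
The events fall on every Tuesday, Wednesday and Thursday.
The following Tuesday is October 29, 2019.
The following Wednesday is October 30, 2019.
Next Thursday: October 31, 2019.
Next Tuesday: November 5, 2019.
The following Wednesday is November 6, 2019.
The following Thursday is November 7, 2019.

November 7, 2019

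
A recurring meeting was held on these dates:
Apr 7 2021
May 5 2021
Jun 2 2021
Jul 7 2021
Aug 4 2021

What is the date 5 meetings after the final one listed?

These are Wednesdays at 28- or 35-day spacing (28, 28, 35, 28).
The pattern: 1st Wednesday of the month.
September 2021 — 1st Wednesday is Sep 1 2021.
1st Wednesday of October 2021: Oct 6 2021.
1st Wednesday of November 2021: Nov 3 2021.
1st Wednesday of December 2021: Dec 1 2021.
1st Wednesday of January 2022: Jan 5 2022.

Jan 5 2022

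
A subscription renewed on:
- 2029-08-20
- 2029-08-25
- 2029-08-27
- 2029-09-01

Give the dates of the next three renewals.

The gap pattern 5, 2, 5 repeats every 2 events.
These are the Mondays and Saturdays of each week.
The following Monday is 2029-09-03.
The following Saturday is 2029-09-08.
Next Monday: 2029-09-10.

2029-09-03, 2029-09-08, 2029-09-10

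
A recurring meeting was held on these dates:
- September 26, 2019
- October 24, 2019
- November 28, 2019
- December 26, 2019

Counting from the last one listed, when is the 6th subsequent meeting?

These are Thursdays at 28- or 35-day spacing (28, 35, 28).
The pattern: 4th Thursday of the month.
January 2020 — 4th Thursday is January 23, 2020.
February 2020 — 4th Thursday is February 27, 2020.
March 2020 — 4th Thursday is March 26, 2020.
April 2020 — 4th Thursday is April 23, 2020.
May 2020 — 4th Thursday is May 28, 2020.
June 2020 — 4th Thursday is June 25, 2020.

June 25, 2020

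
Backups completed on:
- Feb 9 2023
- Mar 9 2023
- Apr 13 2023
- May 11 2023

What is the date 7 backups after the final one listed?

Gaps: 28, 35, 28 days — a mix of 28 and 35. Every date is a Thursday.
Each is the 2nd Thursday of its month.
June 2023 — 2nd Thursday is Jun 8 2023.
2nd Thursday of July 2023: Jul 13 2023.
August 2023 — 2nd Thursday is Aug 10 2023.
2nd Thursday of September 2023: Sep 14 2023.
2nd Thursday of October 2023: Oct 12 2023.
November 2023 — 2nd Thursday is Nov 9 2023.
2nd Thursday of December 2023: Dec 14 2023.

Dec 14 2023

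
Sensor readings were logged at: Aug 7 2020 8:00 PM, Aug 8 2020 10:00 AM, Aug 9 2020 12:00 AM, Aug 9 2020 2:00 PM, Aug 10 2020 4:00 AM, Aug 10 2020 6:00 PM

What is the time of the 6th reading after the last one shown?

Gaps: 14, 14, 14, 14, 14 hours — each event is 14 hours after the previous one.
Aug 10 2020 6:00 PM + 14 h = Aug 11 2020 8:00 AM.
Aug 11 2020 8:00 AM + 14 h = Aug 11 2020 10:00 PM.
Aug 11 2020 10:00 PM + 14 h = Aug 12 2020 12:00 PM.
Aug 12 2020 12:00 PM + 14 h = Aug 13 2020 2:00 AM.
Aug 13 2020 2:00 AM + 14 h = Aug 13 2020 4:00 PM.
Aug 13 2020 4:00 PM + 14 h = Aug 14 2020 6:00 AM.

Aug 14 2020 6:00 AM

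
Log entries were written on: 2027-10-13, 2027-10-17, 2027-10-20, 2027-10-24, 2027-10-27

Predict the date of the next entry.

2027-10-31

Gaps: 4, 3, 4, 3 days — not constant, but cyclic with period 2.
The events fall on every Wednesday and Sunday.
The following Sunday is 2027-10-31.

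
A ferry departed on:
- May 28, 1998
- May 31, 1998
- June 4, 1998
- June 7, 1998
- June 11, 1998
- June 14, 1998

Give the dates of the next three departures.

June 18, 1998; June 21, 1998; June 25, 1998

Every event lands on a Thursday or Sunday (gaps cycle 3, 4, 3, 4, 3).
So the schedule is: every Thursday and Sunday.
Next Thursday: June 18, 1998.
The following Sunday is June 21, 1998.
Next Thursday: June 25, 1998.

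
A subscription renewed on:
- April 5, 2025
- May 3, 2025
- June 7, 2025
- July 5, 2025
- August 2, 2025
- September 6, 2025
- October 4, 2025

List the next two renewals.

These are Saturdays at 28- or 35-day spacing (28, 35, 28, 28, 35, 28).
The pattern: 1st Saturday of the month.
1st Saturday of November 2025: November 1, 2025.
December 2025 — 1st Saturday is December 6, 2025.

November 1, 2025; December 6, 2025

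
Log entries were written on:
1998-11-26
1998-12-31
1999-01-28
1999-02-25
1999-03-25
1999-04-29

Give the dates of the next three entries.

Every date is a Thursday; gaps 35, 28, 28, 28, 35 days.
Each is the last Thursday of its month (at least one falls on the 29th or later, ruling out '4th Thursday').
May 1999 ends with Thursday 1999-05-27.
Last Thursday of June 1999: 1999-06-24.
Last Thursday of July 1999: 1999-07-29.

1999-05-27, 1999-06-24, 1999-07-29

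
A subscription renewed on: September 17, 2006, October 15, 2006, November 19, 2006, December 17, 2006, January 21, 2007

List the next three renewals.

February 18, 2007; March 18, 2007; April 15, 2007

These are Sundays at 28- or 35-day spacing (28, 35, 28, 35).
The pattern: 3rd Sunday of the month.
February 2007 — 3rd Sunday is February 18, 2007.
3rd Sunday of March 2007: March 18, 2007.
April 2007 — 3rd Sunday is April 15, 2007.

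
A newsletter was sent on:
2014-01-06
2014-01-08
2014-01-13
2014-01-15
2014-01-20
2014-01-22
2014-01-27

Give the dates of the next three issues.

2014-01-29, 2014-02-03, 2014-02-05

The gap pattern 2, 5, 2, 5, 2, 5 repeats every 2 events.
These are the Mondays and Wednesdays of each week.
Next Wednesday: 2014-01-29.
Next Monday: 2014-02-03.
Next Wednesday: 2014-02-05.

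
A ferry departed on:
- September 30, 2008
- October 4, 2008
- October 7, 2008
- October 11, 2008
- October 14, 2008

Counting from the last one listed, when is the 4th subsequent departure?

October 28, 2008

The gap pattern 4, 3, 4, 3 repeats every 2 events.
These are the Tuesdays and Saturdays of each week.
Next Saturday: October 18, 2008.
The following Tuesday is October 21, 2008.
Next Saturday: October 25, 2008.
The following Tuesday is October 28, 2008.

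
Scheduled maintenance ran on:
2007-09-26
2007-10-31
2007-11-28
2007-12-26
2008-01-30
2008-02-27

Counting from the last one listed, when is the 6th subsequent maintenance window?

All Wednesdays; the gaps (35, 28, 28, 35, 28) vary with month length.
This is the last Wednesday of each month.
Last Wednesday of March 2008: 2008-03-26.
April 2008 ends with Wednesday 2008-04-30.
Last Wednesday of May 2008: 2008-05-28.
Last Wednesday of June 2008: 2008-06-25.
July 2008 ends with Wednesday 2008-07-30.
August 2008 ends with Wednesday 2008-08-27.

2008-08-27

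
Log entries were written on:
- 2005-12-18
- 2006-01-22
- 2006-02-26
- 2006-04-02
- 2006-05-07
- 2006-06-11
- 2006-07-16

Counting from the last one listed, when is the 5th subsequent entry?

2007-01-07

Every event comes 35 days after the last (35, 35, 35, 35, 35, 35).
2006-07-16 + 35 days = 2006-08-20.
2006-08-20 + 35 days = 2006-09-24.
2006-09-24 + 35 days = 2006-10-29.
2006-10-29 + 35 days = 2006-12-03.
2006-12-03 + 35 days = 2007-01-07.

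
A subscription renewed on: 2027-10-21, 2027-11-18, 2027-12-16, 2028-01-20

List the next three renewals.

2028-02-17, 2028-03-16, 2028-04-20

Gaps: 28, 28, 35 days — a mix of 28 and 35. Every date is a Thursday.
Each is the 3rd Thursday of its month.
February 2028 — 3rd Thursday is 2028-02-17.
March 2028 — 3rd Thursday is 2028-03-16.
April 2028 — 3rd Thursday is 2028-04-20.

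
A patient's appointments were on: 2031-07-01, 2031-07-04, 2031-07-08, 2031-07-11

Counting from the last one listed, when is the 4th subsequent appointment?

2031-07-25

Gaps: 3, 4, 3 days — not constant, but cyclic with period 2.
The events fall on every Tuesday and Friday.
Next Tuesday: 2031-07-15.
Next Friday: 2031-07-18.
The following Tuesday is 2031-07-22.
Next Friday: 2031-07-25.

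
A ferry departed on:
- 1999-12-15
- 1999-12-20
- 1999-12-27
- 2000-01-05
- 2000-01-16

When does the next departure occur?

2000-01-29

The spacing grows by 2 each time: 5, 7, 9, 11 days.
Next gap: 13 days. 2000-01-16 + 13 days = 2000-01-29.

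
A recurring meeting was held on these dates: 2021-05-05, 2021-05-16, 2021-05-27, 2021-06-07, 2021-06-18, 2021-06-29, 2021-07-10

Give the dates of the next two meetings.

Every event comes 11 days after the last (11, 11, 11, 11, 11, 11).
2021-07-10 + 11 days = 2021-07-21.
2021-07-21 + 11 days = 2021-08-01.

2021-07-21, 2021-08-01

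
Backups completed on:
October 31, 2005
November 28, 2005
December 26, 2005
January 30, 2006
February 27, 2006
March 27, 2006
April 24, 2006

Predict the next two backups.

All Mondays; the gaps (28, 28, 35, 28, 28, 28) vary with month length.
This is the last Monday of each month.
May 2006 ends with Monday May 29, 2006.
Last Monday of June 2006: June 26, 2006.

May 29, 2006; June 26, 2006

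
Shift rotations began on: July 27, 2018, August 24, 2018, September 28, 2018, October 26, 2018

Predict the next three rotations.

November 23, 2018; December 28, 2018; January 25, 2019

These are Fridays at 28- or 35-day spacing (28, 35, 28).
The pattern: 4th Friday of the month.
4th Friday of November 2018: November 23, 2018.
December 2018 — 4th Friday is December 28, 2018.
4th Friday of January 2019: January 25, 2019.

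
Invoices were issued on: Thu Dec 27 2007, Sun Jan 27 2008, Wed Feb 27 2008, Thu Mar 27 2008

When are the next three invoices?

The day-of-month is always 27 (31, 31, 29 days between events).
So this recurs on the 27th of each month.
Next: April 2008 → Sun Apr 27 2008.
May 2008: Tue May 27 2008.
June 2008: Fri Jun 27 2008.

Sun Apr 27 2008, Tue May 27 2008, Fri Jun 27 2008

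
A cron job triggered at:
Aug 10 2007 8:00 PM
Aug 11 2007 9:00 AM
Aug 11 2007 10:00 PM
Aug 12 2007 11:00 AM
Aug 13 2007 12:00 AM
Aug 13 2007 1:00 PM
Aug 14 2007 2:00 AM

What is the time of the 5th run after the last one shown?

Aug 16 2007 7:00 PM

Gaps: 13, 13, 13, 13, 13, 13 hours — each event is 13 hours after the previous one.
Aug 14 2007 2:00 AM + 13 h = Aug 14 2007 3:00 PM.
Aug 14 2007 3:00 PM + 13 h = Aug 15 2007 4:00 AM.
Aug 15 2007 4:00 AM + 13 h = Aug 15 2007 5:00 PM.
Aug 15 2007 5:00 PM + 13 h = Aug 16 2007 6:00 AM.
Aug 16 2007 6:00 AM + 13 h = Aug 16 2007 7:00 PM.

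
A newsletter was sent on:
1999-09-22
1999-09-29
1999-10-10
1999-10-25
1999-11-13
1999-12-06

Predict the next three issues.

2000-01-02, 2000-02-02, 2000-03-08

The spacing grows by 4 each time: 7, 11, 15, 19, 23 days.
Next gap: 27 days. 1999-12-06 + 27 days = 2000-01-02.
Next gap: 31 days. 2000-01-02 + 31 days = 2000-02-02.
Next gap: 35 days. 2000-02-02 + 35 days = 2000-03-08.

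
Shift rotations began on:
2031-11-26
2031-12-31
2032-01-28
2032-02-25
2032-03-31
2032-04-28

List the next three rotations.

2032-05-26, 2032-06-30, 2032-07-28

These are Wednesdays with 35, 28, 28, 35, 28-day gaps.
Each is the final Wednesday of its month — 2031-12-31 is past the 28th, so '4th Wednesday' doesn't fit.
Last Wednesday of May 2032: 2032-05-26.
Last Wednesday of June 2032: 2032-06-30.
July 2032 ends with Wednesday 2032-07-28.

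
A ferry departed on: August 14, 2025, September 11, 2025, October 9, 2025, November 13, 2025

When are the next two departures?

December 11, 2025; January 8, 2026

All dates are Thursdays, 28, 28, 35 days apart.
Specifically, the 2nd Thursday of each month.
2nd Thursday of December 2025: December 11, 2025.
January 2026 — 2nd Thursday is January 8, 2026.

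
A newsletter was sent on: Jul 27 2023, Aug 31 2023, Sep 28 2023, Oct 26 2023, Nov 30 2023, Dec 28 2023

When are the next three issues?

Jan 25 2024, Feb 29 2024, Mar 28 2024

These are Thursdays with 35, 28, 28, 35, 28-day gaps.
Each is the final Thursday of its month — Aug 31 2023 is past the 28th, so '4th Thursday' doesn't fit.
Last Thursday of January 2024: Jan 25 2024.
Last Thursday of February 2024: Feb 29 2024.
March 2024 ends with Thursday Mar 28 2024.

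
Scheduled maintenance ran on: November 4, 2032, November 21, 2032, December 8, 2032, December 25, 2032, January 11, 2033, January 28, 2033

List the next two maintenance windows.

Every event comes 17 days after the last (17, 17, 17, 17, 17).
January 28, 2033 + 17 days = February 14, 2033.
February 14, 2033 + 17 days = March 3, 2033.

February 14, 2033; March 3, 2033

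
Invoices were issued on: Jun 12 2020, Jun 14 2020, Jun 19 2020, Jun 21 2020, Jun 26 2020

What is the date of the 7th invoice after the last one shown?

Jul 19 2020

Gaps: 2, 5, 2, 5 days — not constant, but cyclic with period 2.
The events fall on every Friday and Sunday.
The following Sunday is Jun 28 2020.
Next Friday: Jul 3 2020.
Next Sunday: Jul 5 2020.
Next Friday: Jul 10 2020.
The following Sunday is Jul 12 2020.
The following Friday is Jul 17 2020.
The following Sunday is Jul 19 2020.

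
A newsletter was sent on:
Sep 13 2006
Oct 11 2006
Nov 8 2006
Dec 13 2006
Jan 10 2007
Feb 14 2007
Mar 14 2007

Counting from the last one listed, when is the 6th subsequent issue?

These are Wednesdays at 28- or 35-day spacing (28, 28, 35, 28, 35, 28).
The pattern: 2nd Wednesday of the month.
April 2007 — 2nd Wednesday is Apr 11 2007.
2nd Wednesday of May 2007: May 9 2007.
2nd Wednesday of June 2007: Jun 13 2007.
2nd Wednesday of July 2007: Jul 11 2007.
August 2007 — 2nd Wednesday is Aug 8 2007.
September 2007 — 2nd Wednesday is Sep 12 2007.

Sep 12 2007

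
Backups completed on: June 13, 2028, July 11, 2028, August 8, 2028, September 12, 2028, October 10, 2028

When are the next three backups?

All dates are Tuesdays, 28, 28, 35, 28 days apart.
Specifically, the 2nd Tuesday of each month.
2nd Tuesday of November 2028: November 14, 2028.
December 2028 — 2nd Tuesday is December 12, 2028.
2nd Tuesday of January 2029: January 9, 2029.

November 14, 2028; December 12, 2028; January 9, 2029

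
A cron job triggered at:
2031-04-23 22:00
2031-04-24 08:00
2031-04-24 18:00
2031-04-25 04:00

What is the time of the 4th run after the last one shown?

Gaps: 10, 10, 10 hours — each event is 10 hours after the previous one.
2031-04-25 04:00 + 10 h = 2031-04-25 14:00.
2031-04-25 14:00 + 10 h = 2031-04-26 00:00.
2031-04-26 00:00 + 10 h = 2031-04-26 10:00.
2031-04-26 10:00 + 10 h = 2031-04-26 20:00.

2031-04-26 20:00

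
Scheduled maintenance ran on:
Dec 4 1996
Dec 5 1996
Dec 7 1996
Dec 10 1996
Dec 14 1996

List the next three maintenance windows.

Dec 19 1996, Dec 25 1996, Jan 1 1997

Gaps: 1, 2, 3, 4 days — each gap is 1 larger than the previous one.
Next gap: 5 days. Dec 14 1996 + 5 days = Dec 19 1996.
Next gap: 6 days. Dec 19 1996 + 6 days = Dec 25 1996.
Next gap: 7 days. Dec 25 1996 + 7 days = Jan 1 1997.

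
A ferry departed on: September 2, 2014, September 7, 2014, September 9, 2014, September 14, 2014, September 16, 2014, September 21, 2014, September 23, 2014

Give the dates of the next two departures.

September 28, 2014; September 30, 2014

The gap pattern 5, 2, 5, 2, 5, 2 repeats every 2 events.
These are the Tuesdays and Sundays of each week.
Next Sunday: September 28, 2014.
Next Tuesday: September 30, 2014.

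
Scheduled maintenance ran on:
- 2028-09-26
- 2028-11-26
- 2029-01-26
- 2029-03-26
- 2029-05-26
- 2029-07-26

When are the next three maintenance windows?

2029-09-26, 2029-11-26, 2030-01-26

Gaps: 61, 61, 59, 61, 61 days — not constant. Every event is on the 26th of the month.
Pattern: the 26th of every 2 months.
September 2029: 2029-09-26.
Next: November 2029 → 2029-11-26.
Next: January 2030 → 2030-01-26.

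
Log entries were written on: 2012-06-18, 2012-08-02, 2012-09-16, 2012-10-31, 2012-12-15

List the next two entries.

Every event comes 45 days after the last (45, 45, 45, 45).
2012-12-15 + 45 days = 2013-01-29.
2013-01-29 + 45 days = 2013-03-15.

2013-01-29, 2013-03-15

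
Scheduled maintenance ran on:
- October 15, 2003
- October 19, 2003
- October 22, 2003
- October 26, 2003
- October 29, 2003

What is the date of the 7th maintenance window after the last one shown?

November 23, 2003

Gaps: 4, 3, 4, 3 days — not constant, but cyclic with period 2.
The events fall on every Wednesday and Sunday.
The following Sunday is November 2, 2003.
The following Wednesday is November 5, 2003.
The following Sunday is November 9, 2003.
The following Wednesday is November 12, 2003.
Next Sunday: November 16, 2003.
The following Wednesday is November 19, 2003.
The following Sunday is November 23, 2003.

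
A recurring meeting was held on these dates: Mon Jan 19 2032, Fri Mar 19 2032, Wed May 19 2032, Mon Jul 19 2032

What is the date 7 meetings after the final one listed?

Gaps: 60, 61, 61 days — not constant. Every event is on the 19th of the month.
Pattern: the 19th of every 2 months.
Next: September 2032 → Sun Sep 19 2032.
November 2032: Fri Nov 19 2032.
January 2033: Wed Jan 19 2033.
Next: March 2033 → Sat Mar 19 2033.
May 2033: Thu May 19 2033.
July 2033: Tue Jul 19 2033.
Next: September 2033 → Mon Sep 19 2033.

Mon Sep 19 2033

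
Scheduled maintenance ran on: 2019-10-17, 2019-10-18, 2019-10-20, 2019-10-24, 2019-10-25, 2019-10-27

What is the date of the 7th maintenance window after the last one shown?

2019-11-14

Every event lands on a Thursday or Friday or Sunday (gaps cycle 1, 2, 4, 1, 2).
So the schedule is: every Thursday, Friday and Sunday.
Next Thursday: 2019-10-31.
Next Friday: 2019-11-01.
The following Sunday is 2019-11-03.
Next Thursday: 2019-11-07.
The following Friday is 2019-11-08.
The following Sunday is 2019-11-10.
Next Thursday: 2019-11-14.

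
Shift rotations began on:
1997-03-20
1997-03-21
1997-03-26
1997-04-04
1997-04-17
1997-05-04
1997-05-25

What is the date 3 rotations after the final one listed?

Intervals are 1, 5, 9, 13, 17, 21 days — an arithmetic progression with common difference 4.
Next gap: 25 days. 1997-05-25 + 25 days = 1997-06-19.
Next gap: 29 days. 1997-06-19 + 29 days = 1997-07-18.
Next gap: 33 days. 1997-07-18 + 33 days = 1997-08-20.

1997-08-20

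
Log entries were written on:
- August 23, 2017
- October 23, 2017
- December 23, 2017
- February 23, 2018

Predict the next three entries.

Each date is the 23rd; the gaps (61, 61, 62) track the month lengths.
The rule is the 23rd of every 2 months.
Next: April 2018 → April 23, 2018.
June 2018: June 23, 2018.
August 2018: August 23, 2018.

April 23, 2018; June 23, 2018; August 23, 2018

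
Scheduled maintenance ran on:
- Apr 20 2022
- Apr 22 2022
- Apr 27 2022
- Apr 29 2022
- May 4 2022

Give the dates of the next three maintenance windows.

The gap pattern 2, 5, 2, 5 repeats every 2 events.
These are the Wednesdays and Fridays of each week.
The following Friday is May 6 2022.
Next Wednesday: May 11 2022.
The following Friday is May 13 2022.

May 6 2022, May 11 2022, May 13 2022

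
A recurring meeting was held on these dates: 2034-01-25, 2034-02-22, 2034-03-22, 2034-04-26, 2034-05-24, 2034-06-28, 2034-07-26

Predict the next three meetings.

Gaps: 28, 28, 35, 28, 35, 28 days — a mix of 28 and 35. Every date is a Wednesday.
Each is the 4th Wednesday of its month.
August 2034 — 4th Wednesday is 2034-08-23.
4th Wednesday of September 2034: 2034-09-27.
October 2034 — 4th Wednesday is 2034-10-25.

2034-08-23, 2034-09-27, 2034-10-25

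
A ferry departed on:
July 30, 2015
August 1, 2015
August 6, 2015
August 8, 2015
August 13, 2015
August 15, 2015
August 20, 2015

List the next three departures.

The gap pattern 2, 5, 2, 5, 2, 5 repeats every 2 events.
These are the Thursdays and Saturdays of each week.
The following Saturday is August 22, 2015.
Next Thursday: August 27, 2015.
Next Saturday: August 29, 2015.

August 22, 2015; August 27, 2015; August 29, 2015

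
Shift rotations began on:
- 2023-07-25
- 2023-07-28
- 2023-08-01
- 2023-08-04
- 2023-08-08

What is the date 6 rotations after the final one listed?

Every event lands on a Tuesday or Friday (gaps cycle 3, 4, 3, 4).
So the schedule is: every Tuesday and Friday.
The following Friday is 2023-08-11.
Next Tuesday: 2023-08-15.
The following Friday is 2023-08-18.
The following Tuesday is 2023-08-22.
Next Friday: 2023-08-25.
Next Tuesday: 2023-08-29.

2023-08-29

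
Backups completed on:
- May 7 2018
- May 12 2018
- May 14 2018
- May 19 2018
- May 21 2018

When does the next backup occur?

May 26 2018

The gap pattern 5, 2, 5, 2 repeats every 2 events.
These are the Mondays and Saturdays of each week.
Next Saturday: May 26 2018.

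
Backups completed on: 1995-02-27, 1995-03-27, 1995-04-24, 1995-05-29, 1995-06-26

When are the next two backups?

These are Mondays with 28, 28, 35, 28-day gaps.
Each is the final Monday of its month — 1995-05-29 is past the 28th, so '4th Monday' doesn't fit.
July 1995 ends with Monday 1995-07-31.
Last Monday of August 1995: 1995-08-28.

1995-07-31, 1995-08-28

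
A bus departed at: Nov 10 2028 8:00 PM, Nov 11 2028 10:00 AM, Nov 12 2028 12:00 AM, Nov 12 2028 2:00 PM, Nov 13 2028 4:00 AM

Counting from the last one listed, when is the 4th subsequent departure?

Nov 15 2028 12:00 PM

The interval is a steady 14 hours (14, 14, 14, 14).
Nov 13 2028 4:00 AM + 14 h = Nov 13 2028 6:00 PM.
Nov 13 2028 6:00 PM + 14 h = Nov 14 2028 8:00 AM.
Nov 14 2028 8:00 AM + 14 h = Nov 14 2028 10:00 PM.
Nov 14 2028 10:00 PM + 14 h = Nov 15 2028 12:00 PM.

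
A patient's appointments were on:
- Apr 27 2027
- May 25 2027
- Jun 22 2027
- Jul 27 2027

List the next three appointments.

Aug 24 2027, Sep 28 2027, Oct 26 2027

Gaps: 28, 28, 35 days — a mix of 28 and 35. Every date is a Tuesday.
Each is the 4th Tuesday of its month.
August 2027 — 4th Tuesday is Aug 24 2027.
September 2027 — 4th Tuesday is Sep 28 2027.
4th Tuesday of October 2027: Oct 26 2027.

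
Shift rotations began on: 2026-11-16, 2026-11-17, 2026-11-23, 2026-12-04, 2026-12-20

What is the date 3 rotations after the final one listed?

2027-03-08

Gaps: 1, 6, 11, 16 days — each gap is 5 larger than the previous one.
Next gap: 21 days. 2026-12-20 + 21 days = 2027-01-10.
Next gap: 26 days. 2027-01-10 + 26 days = 2027-02-05.
Next gap: 31 days. 2027-02-05 + 31 days = 2027-03-08.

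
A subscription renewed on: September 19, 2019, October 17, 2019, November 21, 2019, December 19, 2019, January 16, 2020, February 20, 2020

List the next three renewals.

These are Thursdays at 28- or 35-day spacing (28, 35, 28, 28, 35).
The pattern: 3rd Thursday of the month.
3rd Thursday of March 2020: March 19, 2020.
April 2020 — 3rd Thursday is April 16, 2020.
May 2020 — 3rd Thursday is May 21, 2020.

March 19, 2020; April 16, 2020; May 21, 2020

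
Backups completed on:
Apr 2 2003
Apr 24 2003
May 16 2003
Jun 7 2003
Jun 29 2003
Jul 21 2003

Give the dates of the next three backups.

The spacing is 22, 22, 22, 22, 22 days — always 22 days.
Jul 21 2003 + 22 days = Aug 12 2003.
Aug 12 2003 + 22 days = Sep 3 2003.
Sep 3 2003 + 22 days = Sep 25 2003.

Aug 12 2003, Sep 3 2003, Sep 25 2003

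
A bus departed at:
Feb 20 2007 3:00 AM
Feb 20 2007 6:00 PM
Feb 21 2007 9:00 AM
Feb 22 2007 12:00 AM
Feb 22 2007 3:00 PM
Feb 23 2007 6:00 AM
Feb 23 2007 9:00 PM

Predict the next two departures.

Feb 24 2007 12:00 PM, Feb 25 2007 3:00 AM

The interval is a steady 15 hours (15, 15, 15, 15, 15, 15).
Feb 23 2007 9:00 PM + 15 h = Feb 24 2007 12:00 PM.
Feb 24 2007 12:00 PM + 15 h = Feb 25 2007 3:00 AM.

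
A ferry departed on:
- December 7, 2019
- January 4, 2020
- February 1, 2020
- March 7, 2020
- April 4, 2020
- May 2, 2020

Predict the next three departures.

June 6, 2020; July 4, 2020; August 1, 2020

These are Saturdays at 28- or 35-day spacing (28, 28, 35, 28, 28).
The pattern: 1st Saturday of the month.
1st Saturday of June 2020: June 6, 2020.
July 2020 — 1st Saturday is July 4, 2020.
1st Saturday of August 2020: August 1, 2020.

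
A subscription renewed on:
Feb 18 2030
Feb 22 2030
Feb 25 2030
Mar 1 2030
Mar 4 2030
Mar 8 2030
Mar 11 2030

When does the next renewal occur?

Mar 15 2030

Gaps: 4, 3, 4, 3, 4, 3 days — not constant, but cyclic with period 2.
The events fall on every Monday and Friday.
The following Friday is Mar 15 2030.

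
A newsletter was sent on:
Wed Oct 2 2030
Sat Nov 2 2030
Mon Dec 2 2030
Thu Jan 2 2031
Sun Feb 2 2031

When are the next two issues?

Sun Mar 2 2031, Wed Apr 2 2031

Each date is the 2nd; the gaps (31, 30, 31, 31) track the month lengths.
The rule is the 2nd of each month.
March 2031: Sun Mar 2 2031.
April 2031: Wed Apr 2 2031.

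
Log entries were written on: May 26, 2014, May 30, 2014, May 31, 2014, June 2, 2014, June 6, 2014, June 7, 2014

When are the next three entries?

Gaps: 4, 1, 2, 4, 1 days — not constant, but cyclic with period 3.
The events fall on every Monday, Friday and Saturday.
Next Monday: June 9, 2014.
The following Friday is June 13, 2014.
Next Saturday: June 14, 2014.

June 9, 2014; June 13, 2014; June 14, 2014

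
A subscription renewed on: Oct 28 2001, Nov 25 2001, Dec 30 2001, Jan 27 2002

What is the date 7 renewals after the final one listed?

All Sundays; the gaps (28, 35, 28) vary with month length.
This is the last Sunday of each month.
February 2002 ends with Sunday Feb 24 2002.
Last Sunday of March 2002: Mar 31 2002.
Last Sunday of April 2002: Apr 28 2002.
May 2002 ends with Sunday May 26 2002.
June 2002 ends with Sunday Jun 30 2002.
July 2002 ends with Sunday Jul 28 2002.
Last Sunday of August 2002: Aug 25 2002.

Aug 25 2002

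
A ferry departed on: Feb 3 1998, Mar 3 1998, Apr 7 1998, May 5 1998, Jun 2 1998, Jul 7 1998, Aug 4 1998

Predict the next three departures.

Sep 1 1998, Oct 6 1998, Nov 3 1998

These are Tuesdays at 28- or 35-day spacing (28, 35, 28, 28, 35, 28).
The pattern: 1st Tuesday of the month.
1st Tuesday of September 1998: Sep 1 1998.
1st Tuesday of October 1998: Oct 6 1998.
1st Tuesday of November 1998: Nov 3 1998.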